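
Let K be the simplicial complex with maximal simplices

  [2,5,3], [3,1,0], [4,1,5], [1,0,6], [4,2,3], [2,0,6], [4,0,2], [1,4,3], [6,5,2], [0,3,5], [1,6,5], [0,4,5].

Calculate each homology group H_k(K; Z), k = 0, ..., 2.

We work with the vertex ordering 0 < 1 < 2 < 3 < 4 < 5 < 6. The simplices of K, each written with vertices in increasing order, are:

  0-simplices (7): [0], [1], [2], [3], [4], [5], [6]
  1-simplices (18): [0,1], [0,2], [0,3], [0,4], [0,5], [0,6], [1,3], [1,4], [1,5], [1,6], [2,3], [2,4], [2,5], [2,6], [3,4], [3,5], [4,5], [5,6]
  2-simplices (12): [0,1,3], [0,1,6], [0,2,4], [0,2,6], [0,3,5], [0,4,5], [1,3,4], [1,4,5], [1,5,6], [2,3,4], [2,3,5], [2,5,6]

Hence C_0 ≅ Z^7, C_1 ≅ Z^18, C_2 ≅ Z^12.

The boundary map ∂_1: C_1 → C_0 maps an edge to its endpoints' difference, ∂[p,q] = q − p. For instance
  ∂[0,5] = [5] − [0].
This gives a 7×18 integer matrix of rank 6; reducing to Smith normal form yields diagonal entries (1,1,1,1,1,1).

The boundary map ∂_2: C_2 → C_1 acts by ∂[p,q,r] = [q,r] − [p,r] + [p,q]. For instance
  ∂[0,2,6] = [2,6] − [0,6] + [0,2],
  ∂[0,4,5] = [4,5] − [0,5] + [0,4].
The resulting 18×12 matrix has rank 12, and its Smith normal form has invariant factors (1,1,1,1,1,1,1,1,1,1,1,2).

Computing H_k = (kernel of ∂_k) / (image of ∂_{k+1}):

  H_0: rank C_0 − rank ∂_1 = 7 − 6 = 1, and the invariant factors of ∂_1 are all 1, so H_0 ≅ Z.
  H_1: rank ker ∂_1 − rank ∂_2 = (18 − 6) − 12 = 0, and ∂_2 has invariant factor 2 > 1, so H_1 ≅ Z/2.
  H_2: rank ker ∂_2 − rank ∂_3 = (12 − 12) − 0 = 0, and there is no ∂_3, so H_2 ≅ 0.

As a check, the Euler characteristic is 7 − 18 + 12 = 1, which agrees with 1 − 0 + 0 = 1.

H_0 ≅ Z,  H_1 ≅ Z/2,  H_2 = 0.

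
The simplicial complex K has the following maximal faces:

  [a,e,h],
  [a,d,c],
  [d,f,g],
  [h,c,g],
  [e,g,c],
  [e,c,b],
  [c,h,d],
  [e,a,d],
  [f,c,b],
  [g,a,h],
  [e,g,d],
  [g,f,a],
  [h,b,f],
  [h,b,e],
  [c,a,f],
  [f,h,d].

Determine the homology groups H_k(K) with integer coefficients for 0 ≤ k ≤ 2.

K has 8 vertices, 24 edges, 16 triangles.
rank ∂_0 = 0, rank ∂_1 = 7 ⇒ b_0 = 8 − 0 − 7 = 1; all invariant factors of ∂_1 are 1 so no torsion. So H_0 = Z.
rank ∂_1 = 7, rank ∂_2 = 15 ⇒ b_1 = 24 − 7 − 15 = 2; all invariant factors of ∂_2 are 1 so no torsion. So H_1 = Z^2.
rank ∂_2 = 15, rank ∂_3 = 0 ⇒ b_2 = 16 − 15 − 0 = 1. So H_2 = Z.

H_0 = Z,  H_1 = Z^2,  H_2 = Z.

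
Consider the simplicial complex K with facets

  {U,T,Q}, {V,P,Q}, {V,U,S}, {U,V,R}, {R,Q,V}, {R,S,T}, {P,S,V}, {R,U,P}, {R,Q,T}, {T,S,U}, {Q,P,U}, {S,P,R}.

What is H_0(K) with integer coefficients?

Order the vertices as P < Q < R < S < T < U < V. Listing each simplex with vertices in this order, K has dimension 2 with simplices:

  0-simplices (7): P, Q, R, S, T, U, V
  1-simplices (18): PQ, PR, PS, PU, PV, QR, QT, QU, QV, RS, RT, RU, RV, ST, SU, SV, TU, UV
  2-simplices (12): PQU, PQV, PRS, PRU, PSV, QRT, QRV, QTU, RST, RUV, STU, SUV

giving chain groups C_0 ≅ Z^7, C_1 ≅ Z^18, C_2 ≅ Z^12.

The boundary map ∂_1: C_1 → C_0 is given by ∂[p,q] = [q] − [p]. For instance
  ∂RT = T − R.
This gives a 7×18 integer matrix of rank 6; reducing to Smith normal form yields diagonal entries (1,1,1,1,1,1).

∂_2: C_2 → C_1 maps a triangle to the signed sum of its edges. For instance
  ∂QRT = RT − QT + QR,
  ∂RUV = UV − RV + RU.
The 18×12 boundary matrix has rank 12 and Smith normal form diag(1,1,1,1,1,1,1,1,1,1,1,2).

Computing H_k = (kernel of ∂_k) / (image of ∂_{k+1}):

  H_0: rank C_0 − rank ∂_1 = 7 − 6 = 1, and the invariant factors of ∂_1 are all 1, so H_0 = Z.

(K is a triangulation of the real projective plane RP^2.)

H_0 ≅ Z.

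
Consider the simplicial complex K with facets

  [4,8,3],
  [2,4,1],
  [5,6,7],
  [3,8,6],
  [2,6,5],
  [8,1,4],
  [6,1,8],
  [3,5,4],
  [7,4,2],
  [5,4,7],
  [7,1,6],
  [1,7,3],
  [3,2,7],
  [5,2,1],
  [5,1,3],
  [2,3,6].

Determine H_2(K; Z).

H_2 = Z.

K has 8 vertices, 24 edges, 16 triangles.
rank ∂_2 = 15, rank ∂_3 = 0 ⇒ b_2 = 16 − 15 − 0 = 1. So H_2 = Z.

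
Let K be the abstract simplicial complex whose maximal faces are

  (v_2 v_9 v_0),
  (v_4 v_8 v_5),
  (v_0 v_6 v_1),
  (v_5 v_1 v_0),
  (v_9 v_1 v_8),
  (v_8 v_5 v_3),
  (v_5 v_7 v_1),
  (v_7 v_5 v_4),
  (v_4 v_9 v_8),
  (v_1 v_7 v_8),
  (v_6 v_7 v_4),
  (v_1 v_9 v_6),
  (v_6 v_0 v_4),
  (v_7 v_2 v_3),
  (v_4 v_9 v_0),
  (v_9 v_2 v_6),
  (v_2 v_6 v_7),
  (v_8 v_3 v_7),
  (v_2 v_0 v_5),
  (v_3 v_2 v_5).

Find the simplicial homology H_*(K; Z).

Order the vertices as v_0 < v_1 < v_2 < v_3 < v_4 < v_5 < v_6 < v_7 < v_8 < v_9. Listing each simplex with vertices in this order, K has dimension 2 with simplices:

  0-simplices (10): [v_0], [v_1], [v_2], [v_3], [v_4], [v_5], [v_6], [v_7], [v_8], [v_9]
  1-simplices (30): (30 of them)
  2-simplices (20): (20 of them)

giving chain groups C_0 ≅ Z^10, C_1 ≅ Z^30, C_2 ≅ Z^20.

The boundary map ∂_1: C_1 → C_0 sends each edge [p,q] (with p < q) to q − p. For instance
  ∂[v_0,v_5] = [v_5] − [v_0].
As a 10×30 matrix over Z this has rank 9, with invariant factors (1,1,1,1,1,1,1,1,1).

The boundary map ∂_2: C_2 → C_1 maps a triangle to the signed sum of its edges. For instance
  ∂[v_2,v_3,v_7] = [v_3,v_7] − [v_2,v_7] + [v_2,v_3],
  ∂[v_0,v_1,v_6] = [v_1,v_6] − [v_0,v_6] + [v_0,v_1].
This gives a 30×20 integer matrix of rank 20; reducing to Smith normal form yields diagonal entries (1,1,1,1,1,1,1,1,1,1,1,1,1,1,1,1,1,1,1,2).

Now H_k = ker ∂_k / im ∂_{k+1}, so:

  H_0: rank C_0 − rank ∂_1 = 10 − 9 = 1, and the invariant factors of ∂_1 are all 1, so H_0 ≅ Z.
  H_1: rank ker ∂_1 − rank ∂_2 = (30 − 9) − 20 = 1, and ∂_2 has invariant factor 2 > 1, so H_1 ≅ Z × Z/2.
  H_2: rank ker ∂_2 − rank ∂_3 = (20 − 20) − 0 = 0, and there is no ∂_3, so H_2 ≅ 0.

As a check, the Euler characteristic is 10 − 30 + 20 = 0, which agrees with 1 − 1 + 0 = 0.
(K is a triangulation of the Klein bottle.)

H_0 ≅ Z,  H_1 ≅ Z × Z/2,  H_2 = 0.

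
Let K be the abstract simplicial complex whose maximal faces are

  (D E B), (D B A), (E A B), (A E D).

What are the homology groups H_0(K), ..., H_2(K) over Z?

H_0 ≅ Z,  H_1 = 0,  H_2 ≅ Z.

Take the total order A < B < D < E on the vertex set. Then K (dimension 2) consists of the simplices:

  0-simplices (4): A, B, D, E
  1-simplices (6): AB, AD, AE, BD, BE, DE
  2-simplices (4): ABD, ABE, ADE, BDE

giving chain groups C_0 ≅ Z^4, C_1 ≅ Z^6, C_2 ≅ Z^4.

The boundary map ∂_1: C_1 → C_0 sends each edge [p,q] (with p < q) to q − p. For instance
  ∂BD = D − B.
The 4×6 boundary matrix has rank 3 and Smith normal form diag(1,1,1).

Boundary ∂_2: C_2 → C_1 acts by ∂[p,q,r] = [q,r] − [p,r] + [p,q]. For instance
  ∂ABE = BE − AE + AB,
  ∂BDE = DE − BE + BD.
This gives a 6×4 integer matrix of rank 3; reducing to Smith normal form yields diagonal entries (1,1,1).

Now H_k = ker ∂_k / im ∂_{k+1}, so:

  H_0: rank C_0 − rank ∂_1 = 4 − 3 = 1, and the invariant factors of ∂_1 are all 1, so H_0 ≅ Z.
  H_1: rank ker ∂_1 − rank ∂_2 = (6 − 3) − 3 = 0, and the invariant factors of ∂_2 are all 1, so H_1 ≅ 0.
  H_2: rank ker ∂_2 − rank ∂_3 = (4 − 3) − 0 = 1, and there is no ∂_3, so H_2 ≅ Z.

As a check, the Euler characteristic is 4 − 6 + 4 = 2, which agrees with 1 − 0 + 1 = 2.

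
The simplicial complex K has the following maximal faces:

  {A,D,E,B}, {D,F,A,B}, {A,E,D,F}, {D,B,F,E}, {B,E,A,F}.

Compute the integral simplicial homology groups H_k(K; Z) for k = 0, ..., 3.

H_0 = Z,  H_1 = 0,  H_2 = 0,  H_3 = Z.

Take the total order A < B < D < E < F on the vertex set. Then K (dimension 3) consists of the simplices:

  0-simplices (5): A, B, D, E, F
  1-simplices (10): AB, AD, AE, AF, BD, BE, BF, DE, DF, EF
  2-simplices (10): ABD, ABE, ABF, ADE, ADF, AEF, BDE, BDF, BEF, DEF
  3-simplices (5): ABDE, ABDF, ABEF, ADEF, BDEF

Hence C_0 ≅ Z^5, C_1 ≅ Z^10, C_2 ≅ Z^10, C_3 ≅ Z^5.

Boundary ∂_1: C_1 → C_0 is given by ∂[p,q] = [q] − [p]. For instance
  ∂DF = F − D.
As a 5×10 matrix over Z this has rank 4, with invariant factors (1,1,1,1).

∂_2: C_2 → C_1 acts by ∂[p,q,r] = [q,r] − [p,r] + [p,q]. For instance
  ∂ABD = BD − AD + AB,
  ∂AEF = EF − AF + AE.
The resulting 10×10 matrix has rank 6, and its Smith normal form has invariant factors (1,1,1,1,1,1).

∂_3: C_3 → C_2 sends each 3-simplex σ to the alternating sum Σ_i (−1)^i (σ with its i-th vertex removed). For instance
  ∂ABEF = BEF − AEF + ABF − ABE,
  ∂ADEF = DEF − AEF + ADF − ADE.
This gives a 10×5 integer matrix of rank 4; reducing to Smith normal form yields diagonal entries (1,1,1,1).

Now H_k = ker ∂_k / im ∂_{k+1}, so:

  H_0: rank C_0 − rank ∂_1 = 5 − 4 = 1, and the invariant factors of ∂_1 are all 1, so H_0 ≅ Z.
  H_1: rank ker ∂_1 − rank ∂_2 = (10 − 4) − 6 = 0, and the invariant factors of ∂_2 are all 1, so H_1 ≅ 0.
  H_2: rank ker ∂_2 − rank ∂_3 = (10 − 6) − 4 = 0, and the invariant factors of ∂_3 are all 1, so H_2 ≅ 0.
  H_3: rank ker ∂_3 − rank ∂_4 = (5 − 4) − 0 = 1, and there is no ∂_4, so H_3 ≅ Z.

(K is a triangulation of the 3-sphere S^3.)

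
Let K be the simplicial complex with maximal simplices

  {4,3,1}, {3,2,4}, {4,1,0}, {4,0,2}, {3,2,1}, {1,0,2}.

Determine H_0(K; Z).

Fix the vertex order 0 < 1 < 2 < 3 < 4 and write every simplex with vertices in increasing order. Then dim K = 2 and the simplices of K are:

  0-simplices (5): [0], [1], [2], [3], [4]
  1-simplices (9): [0,1], [0,2], [0,4], [1,2], [1,3], [1,4], [2,3], [2,4], [3,4]
  2-simplices (6): [0,1,2], [0,1,4], [0,2,4], [1,2,3], [1,3,4], [2,3,4]

so the chain groups are C_0 ≅ Z^5, C_1 ≅ Z^9, C_2 ≅ Z^6.

The boundary map ∂_1: C_1 → C_0 maps an edge to its endpoints' difference, ∂[p,q] = q − p. For instance
  ∂[2,4] = [4] − [2].
The 5×9 boundary matrix has rank 4 and Smith normal form diag(1,1,1,1).

∂_2: C_2 → C_1 sends each 2-simplex [p,q,r] to [q,r] − [p,r] + [p,q]. For instance
  ∂[1,3,4] = [3,4] − [1,4] + [1,3],
  ∂[0,1,2] = [1,2] − [0,2] + [0,1].
As a 9×6 matrix over Z this has rank 5, with invariant factors (1,1,1,1,1).

Reading off H_k = ker ∂_k / im ∂_{k+1}:

  H_0: rank C_0 − rank ∂_1 = 5 − 4 = 1, and the invariant factors of ∂_1 are all 1, so H_0 ≅ Z.

H_0 ≅ Z.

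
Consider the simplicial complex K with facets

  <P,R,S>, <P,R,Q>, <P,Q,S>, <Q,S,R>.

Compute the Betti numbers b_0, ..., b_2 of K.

b_0 = 1, b_1 = 0, b_2 = 1.

Order the vertices as P < Q < R < S. Listing each simplex with vertices in this order, K has dimension 2 with simplices:

  0-simplices (4): P, Q, R, S
  1-simplices (6): PQ, PR, PS, QR, QS, RS
  2-simplices (4): PQR, PQS, PRS, QRS

so the chain groups are C_0 ≅ Z^4, C_1 ≅ Z^6, C_2 ≅ Z^4.

Boundary ∂_1: C_1 → C_0 sends each edge [p,q] (with p < q) to q − p. For instance
  ∂QS = S − Q.
As a 4×6 matrix over Z this has rank 3, with invariant factors (1,1,1).

The boundary map ∂_2: C_2 → C_1 maps a triangle to the signed sum of its edges. For instance
  ∂PRS = RS − PS + PR,
  ∂PQS = QS − PS + PQ.
The 6×4 boundary matrix has rank 3 and Smith normal form diag(1,1,1).

Computing H_k = (kernel of ∂_k) / (image of ∂_{k+1}):

  H_0: rank C_0 − rank ∂_1 = 4 − 3 = 1, and the invariant factors of ∂_1 are all 1, so H_0 = Z.
  H_1: rank ker ∂_1 − rank ∂_2 = (6 − 3) − 3 = 0, and the invariant factors of ∂_2 are all 1, so H_1 = 0.
  H_2: rank ker ∂_2 − rank ∂_3 = (4 − 3) − 0 = 1, and there is no ∂_3, so H_2 = Z.

Hence the Betti numbers are b_0 = 1, b_1 = 0, b_2 = 1.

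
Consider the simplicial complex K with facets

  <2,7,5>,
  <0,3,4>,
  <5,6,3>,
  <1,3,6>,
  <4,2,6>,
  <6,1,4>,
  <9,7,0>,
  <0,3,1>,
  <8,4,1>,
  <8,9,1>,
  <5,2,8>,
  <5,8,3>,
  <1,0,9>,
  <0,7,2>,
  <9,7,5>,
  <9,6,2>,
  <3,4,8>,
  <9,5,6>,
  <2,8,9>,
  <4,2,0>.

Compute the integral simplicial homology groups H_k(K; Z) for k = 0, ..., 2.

H_0 = Z,  H_1 = Z ⊕ Z/2Z,  H_2 = 0.

Order the vertices as 0 < 1 < 2 < 3 < 4 < 5 < 6 < 7 < 8 < 9. Listing each simplex with vertices in this order, K has dimension 2 with simplices:

  0-simplices (10): [0], [1], [2], [3], [4], [5], [6], [7], [8], [9]
  1-simplices (30): (30 of them)
  2-simplices (20): (20 of them)

Hence C_0 ≅ Z^10, C_1 ≅ Z^30, C_2 ≅ Z^20.

The boundary map ∂_1: C_1 → C_0 maps an edge to its endpoints' difference, ∂[p,q] = q − p. For instance
  ∂[0,7] = [7] − [0].
This gives a 10×30 integer matrix of rank 9; reducing to Smith normal form yields diagonal entries (1,1,1,1,1,1,1,1,1).

∂_2: C_2 → C_1 acts by ∂[p,q,r] = [q,r] − [p,r] + [p,q]. For instance
  ∂[0,3,4] = [3,4] − [0,4] + [0,3],
  ∂[1,3,6] = [3,6] − [1,6] + [1,3].
This gives a 30×20 integer matrix of rank 20; reducing to Smith normal form yields diagonal entries (1,1,1,1,1,1,1,1,1,1,1,1,1,1,1,1,1,1,1,2).

Computing H_k = (kernel of ∂_k) / (image of ∂_{k+1}):

  H_0: rank C_0 − rank ∂_1 = 10 − 9 = 1, and the invariant factors of ∂_1 are all 1, so H_0 = Z.
  H_1: rank ker ∂_1 − rank ∂_2 = (30 − 9) − 20 = 1, and ∂_2 has invariant factor 2 > 1, so H_1 = Z ⊕ Z/2Z.
  H_2: rank ker ∂_2 − rank ∂_3 = (20 − 20) − 0 = 0, and there is no ∂_3, so H_2 = 0.

As a check, the Euler characteristic is 10 − 30 + 20 = 0, which agrees with 1 − 1 + 0 = 0.
(K is a triangulation of the Klein bottle.)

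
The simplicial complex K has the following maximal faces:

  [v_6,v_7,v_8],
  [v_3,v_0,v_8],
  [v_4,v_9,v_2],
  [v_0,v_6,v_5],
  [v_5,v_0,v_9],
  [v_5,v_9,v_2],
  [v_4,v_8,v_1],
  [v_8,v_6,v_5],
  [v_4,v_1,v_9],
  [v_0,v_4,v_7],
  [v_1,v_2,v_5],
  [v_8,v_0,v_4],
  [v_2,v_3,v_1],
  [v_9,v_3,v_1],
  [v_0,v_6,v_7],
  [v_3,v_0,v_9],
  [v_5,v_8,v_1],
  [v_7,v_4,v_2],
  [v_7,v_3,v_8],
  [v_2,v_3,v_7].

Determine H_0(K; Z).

We work with the vertex ordering v_0 < v_1 < v_2 < v_3 < v_4 < v_5 < v_6 < v_7 < v_8 < v_9. The simplices of K, each written with vertices in increasing order, are:

  0-simplices (10): [v_0], [v_1], [v_2], [v_3], [v_4], [v_5], [v_6], [v_7], [v_8], [v_9]
  1-simplices (30): (30 of them)
  2-simplices (20): (20 of them)

so the chain groups are C_0 ≅ Z^10, C_1 ≅ Z^30, C_2 ≅ Z^20.

The boundary map ∂_1: C_1 → C_0 is given by ∂[p,q] = [q] − [p]. For instance
  ∂[v_5,v_9] = [v_9] − [v_5].
This gives a 10×30 integer matrix of rank 9; reducing to Smith normal form yields diagonal entries (1,1,1,1,1,1,1,1,1).

Boundary ∂_2: C_2 → C_1 maps a triangle to the signed sum of its edges. For instance
  ∂[v_0,v_4,v_7] = [v_4,v_7] − [v_0,v_7] + [v_0,v_4],
  ∂[v_0,v_5,v_9] = [v_5,v_9] − [v_0,v_9] + [v_0,v_5].
The 30×20 boundary matrix has rank 20 and Smith normal form diag(1,1,1,1,1,1,1,1,1,1,1,1,1,1,1,1,1,1,1,2).

Reading off H_k = ker ∂_k / im ∂_{k+1}:

  H_0: rank C_0 − rank ∂_1 = 10 − 9 = 1, and the invariant factors of ∂_1 are all 1, so H_0 = Z.

H_0 ≅ Z.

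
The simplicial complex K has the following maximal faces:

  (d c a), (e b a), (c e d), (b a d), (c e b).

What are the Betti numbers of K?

b_0 = 1, b_1 = 1, b_2 = 0.

Order the vertices as a < b < c < d < e. Listing each simplex with vertices in this order, K has dimension 2 with simplices:

  0-simplices (5): a, b, c, d, e
  1-simplices (10): ab, ac, ad, ae, bc, bd, be, cd, ce, de
  2-simplices (5): abd, abe, acd, bce, cde

Hence C_0 ≅ Z^5, C_1 ≅ Z^10, C_2 ≅ Z^5.

Boundary ∂_1: C_1 → C_0 sends each edge [p,q] (with p < q) to q − p. For instance
  ∂ae = e − a.
This gives a 5×10 integer matrix of rank 4; reducing to Smith normal form yields diagonal entries (1,1,1,1).

Boundary ∂_2: C_2 → C_1 sends each 2-simplex [p,q,r] to [q,r] − [p,r] + [p,q]. For instance
  ∂abd = bd − ad + ab,
  ∂bce = ce − be + bc.
The 10×5 boundary matrix has rank 5 and Smith normal form diag(1,1,1,1,1).

Computing H_k = (kernel of ∂_k) / (image of ∂_{k+1}):

  H_0: rank C_0 − rank ∂_1 = 5 − 4 = 1, and the invariant factors of ∂_1 are all 1, so H_0 ≅ Z.
  H_1: rank ker ∂_1 − rank ∂_2 = (10 − 4) − 5 = 1, and the invariant factors of ∂_2 are all 1, so H_1 ≅ Z.
  H_2: rank ker ∂_2 − rank ∂_3 = (5 − 5) − 0 = 0, and there is no ∂_3, so H_2 ≅ 0.

As a check, the Euler characteristic is 5 − 10 + 5 = 0, which agrees with 1 − 1 + 0 = 0.
(K is a triangulation of the Möbius band.)

Hence the Betti numbers are b_0 = 1, b_1 = 1, b_2 = 0.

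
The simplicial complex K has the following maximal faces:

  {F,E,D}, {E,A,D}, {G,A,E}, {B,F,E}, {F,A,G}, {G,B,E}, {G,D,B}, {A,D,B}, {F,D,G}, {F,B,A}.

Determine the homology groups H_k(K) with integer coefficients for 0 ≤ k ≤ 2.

H_0 = Z,  H_1 = Z/2,  H_2 = 0.

We work with the vertex ordering A < B < D < E < F < G. The simplices of K, each written with vertices in increasing order, are:

  0-simplices (6): A, B, D, E, F, G
  1-simplices (15): AB, AD, AE, AF, AG, BD, BE, BF, BG, DE, DF, DG, EF, EG, FG
  2-simplices (10): ABD, ABF, ADE, AEG, AFG, BDG, BEF, BEG, DEF, DFG

giving chain groups C_0 ≅ Z^6, C_1 ≅ Z^15, C_2 ≅ Z^10.

∂_1: C_1 → C_0 is given by ∂[p,q] = [q] − [p].
This gives a 6×15 integer matrix of rank 5; reducing to Smith normal form yields diagonal entries (1,1,1,1,1).

Boundary ∂_2: C_2 → C_1 acts by ∂[p,q,r] = [q,r] − [p,r] + [p,q]. For instance
  ∂AEG = EG − AG + AE,
  ∂ABD = BD − AD + AB.
The resulting 15×10 matrix has rank 10, and its Smith normal form has invariant factors (1,1,1,1,1,1,1,1,1,2).

Now H_k = ker ∂_k / im ∂_{k+1}, so:

  H_0: rank C_0 − rank ∂_1 = 6 − 5 = 1, and the invariant factors of ∂_1 are all 1, so H_0 = Z.
  H_1: rank ker ∂_1 − rank ∂_2 = (15 − 5) − 10 = 0, and ∂_2 has invariant factor 2 > 1, so H_1 = Z/2.
  H_2: rank ker ∂_2 − rank ∂_3 = (10 − 10) − 0 = 0, and there is no ∂_3, so H_2 = 0.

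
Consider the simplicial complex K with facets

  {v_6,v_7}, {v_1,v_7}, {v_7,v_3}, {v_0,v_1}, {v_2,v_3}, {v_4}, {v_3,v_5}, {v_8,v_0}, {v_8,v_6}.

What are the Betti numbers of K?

b_0 = 2, b_1 = 1.

Take the total order v_0 < v_1 < v_2 < v_3 < v_4 < v_5 < v_6 < v_7 < v_8 on the vertex set. Then K (dimension 1) consists of the simplices:

  0-simplices (9): [v_0], [v_1], [v_2], [v_3], [v_4], [v_5], [v_6], [v_7], [v_8]
  1-simplices (8): [v_0,v_1], [v_0,v_8], [v_1,v_7], [v_2,v_3], [v_3,v_5], [v_3,v_7], [v_6,v_7], [v_6,v_8]

so the chain groups are C_0 ≅ Z^9, C_1 ≅ Z^8.

The boundary map ∂_1: C_1 → C_0 maps an edge to its endpoints' difference, ∂[p,q] = q − p. For instance
  ∂[v_1,v_7] = [v_7] − [v_1].
This gives a 9×8 integer matrix of rank 7; reducing to Smith normal form yields diagonal entries (1,1,1,1,1,1,1).

Reading off H_k = ker ∂_k / im ∂_{k+1}:

  H_0: rank C_0 − rank ∂_1 = 9 − 7 = 2, and the invariant factors of ∂_1 are all 1, so H_0 = Z^2.
  H_1: rank ker ∂_1 − rank ∂_2 = (8 − 7) − 0 = 1, and there is no ∂_2, so H_1 = Z.

As a check, the Euler characteristic is 9 − 8 = 1, which agrees with 2 − 1 = 1.

Hence the Betti numbers are b_0 = 2, b_1 = 1.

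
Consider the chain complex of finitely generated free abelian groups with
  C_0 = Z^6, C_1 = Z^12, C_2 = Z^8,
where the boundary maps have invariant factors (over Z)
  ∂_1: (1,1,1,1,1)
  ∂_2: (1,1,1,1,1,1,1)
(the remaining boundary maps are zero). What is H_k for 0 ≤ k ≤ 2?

H_0 = Z,  H_1 = 0,  H_2 = Z.

H_0: b_0 = 6 − 0 − 5 = 1; torsion from ∂_1 factors > 1: none. So H_0 = Z.
H_1: b_1 = 12 − 5 − 7 = 0; torsion from ∂_2 factors > 1: none. So H_1 = 0.
H_2: b_2 = 8 − 7 − 0 = 1; torsion from ∂_3 factors > 1: none. So H_2 = Z.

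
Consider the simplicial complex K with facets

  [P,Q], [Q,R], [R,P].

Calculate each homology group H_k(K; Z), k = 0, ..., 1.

Fix the vertex order P < Q < R and write every simplex with vertices in increasing order. Then dim K = 1 and the simplices of K are:

  0-simplices (3): P, Q, R
  1-simplices (3): PQ, PR, QR

giving chain groups C_0 ≅ Z^3, C_1 ≅ Z^3.

The boundary map ∂_1: C_1 → C_0 sends each edge [p,q] (with p < q) to q − p. For instance
  ∂PQ = Q − P.
The resulting 3×3 matrix has rank 2, and its Smith normal form has invariant factors (1,1).

Now H_k = ker ∂_k / im ∂_{k+1}, so:

  H_0: rank C_0 − rank ∂_1 = 3 − 2 = 1, and the invariant factors of ∂_1 are all 1, so H_0 ≅ Z.
  H_1: rank ker ∂_1 − rank ∂_2 = (3 − 2) − 0 = 1, and there is no ∂_2, so H_1 ≅ Z.

H_0 = Z,  H_1 = Z.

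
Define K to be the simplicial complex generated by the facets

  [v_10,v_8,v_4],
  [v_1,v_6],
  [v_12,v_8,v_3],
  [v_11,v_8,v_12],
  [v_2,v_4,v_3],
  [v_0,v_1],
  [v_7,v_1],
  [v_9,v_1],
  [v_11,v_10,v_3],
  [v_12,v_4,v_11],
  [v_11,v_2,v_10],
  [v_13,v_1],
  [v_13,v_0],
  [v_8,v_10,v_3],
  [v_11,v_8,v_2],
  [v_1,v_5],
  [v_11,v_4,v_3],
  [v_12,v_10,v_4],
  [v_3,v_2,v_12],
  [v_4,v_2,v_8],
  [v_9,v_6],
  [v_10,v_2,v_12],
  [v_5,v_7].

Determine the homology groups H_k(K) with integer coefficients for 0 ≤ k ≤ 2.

H_0 ≅ Z^2,  H_1 ≅ Z^5,  H_2 ≅ Z.

Take the total order v_0 < v_1 < v_2 < v_3 < v_4 < v_5 < v_6 < v_7 < v_8 < v_9 < v_10 < v_11 < v_12 < v_13 on the vertex set. Then K (dimension 2) consists of the simplices:

  0-simplices (14): [v_0], [v_1], [v_2], [v_3], [v_4], [v_5], [v_6], [v_7], [v_8], [v_9], [v_10], [v_11], [v_12], [v_13]
  1-simplices (30): (30 of them)
  2-simplices (14): (14 of them)

so the chain groups are C_0 ≅ Z^14, C_1 ≅ Z^30, C_2 ≅ Z^14.

The boundary map ∂_1: C_1 → C_0 sends each edge [p,q] (with p < q) to q − p. For instance
  ∂[v_0,v_1] = [v_1] − [v_0].
As a 14×30 matrix over Z this has rank 12, with invariant factors (1,1,1,1,1,1,1,1,1,1,1,1).

Boundary ∂_2: C_2 → C_1 maps a triangle to the signed sum of its edges. For instance
  ∂[v_3,v_10,v_11] = [v_10,v_11] − [v_3,v_11] + [v_3,v_10],
  ∂[v_4,v_11,v_12] = [v_11,v_12] − [v_4,v_12] + [v_4,v_11].
This gives a 30×14 integer matrix of rank 13; reducing to Smith normal form yields diagonal entries (1,1,1,1,1,1,1,1,1,1,1,1,1).

From H_k ≅ ker(∂_k) / im(∂_{k+1}) we obtain:

  H_0: rank C_0 − rank ∂_1 = 14 − 12 = 2, and the invariant factors of ∂_1 are all 1, so H_0 = Z^2.
  H_1: rank ker ∂_1 − rank ∂_2 = (30 − 12) − 13 = 5, and the invariant factors of ∂_2 are all 1, so H_1 = Z^5.
  H_2: rank ker ∂_2 − rank ∂_3 = (14 − 13) − 0 = 1, and there is no ∂_3, so H_2 = Z.

As a check, the Euler characteristic is 14 − 30 + 14 = -2, which agrees with 2 − 5 + 1 = -2.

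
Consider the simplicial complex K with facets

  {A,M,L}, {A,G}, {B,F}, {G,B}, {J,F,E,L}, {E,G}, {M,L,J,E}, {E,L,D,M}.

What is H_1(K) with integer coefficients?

H_1 = Z^2.

Order the vertices as A < B < D < E < F < G < J < L < M. Listing each simplex with vertices in this order, K has dimension 3 with simplices:

  0-simplices (9): A, B, D, E, F, G, J, L, M
  1-simplices (18): AG, AL, AM, BF, BG, DE, DL, DM, EF, EG, EJ, EL, EM, FJ, FL, JL, JM, LM
  2-simplices (11): ALM, DEL, DEM, DLM, EFJ, EFL, EJL, EJM, ELM, FJL, JLM
  3-simplices (3): DELM, EFJL, EJLM

Hence C_0 ≅ Z^9, C_1 ≅ Z^18, C_2 ≅ Z^11, C_3 ≅ Z^3.

Boundary ∂_1: C_1 → C_0 maps an edge to its endpoints' difference, ∂[p,q] = q − p. For instance
  ∂DE = E − D.
The resulting 9×18 matrix has rank 8, and its Smith normal form has invariant factors (1,1,1,1,1,1,1,1).

∂_2: C_2 → C_1 acts by ∂[p,q,r] = [q,r] − [p,r] + [p,q]. For instance
  ∂EJM = JM − EM + EJ,
  ∂JLM = LM − JM + JL.
The resulting 18×11 matrix has rank 8, and its Smith normal form has invariant factors (1,1,1,1,1,1,1,1).

Boundary ∂_3: C_3 → C_2 sends each 3-simplex σ to the alternating sum Σ_i (−1)^i (σ with its i-th vertex removed). For instance
  ∂EJLM = JLM − ELM + EJM − EJL,
  ∂DELM = ELM − DLM + DEM − DEL.
As a 11×3 matrix over Z this has rank 3, with invariant factors (1,1,1).

Reading off H_k = ker ∂_k / im ∂_{k+1}:

  H_1: rank ker ∂_1 − rank ∂_2 = (18 − 8) − 8 = 2, and the invariant factors of ∂_2 are all 1, so H_1 = Z^2.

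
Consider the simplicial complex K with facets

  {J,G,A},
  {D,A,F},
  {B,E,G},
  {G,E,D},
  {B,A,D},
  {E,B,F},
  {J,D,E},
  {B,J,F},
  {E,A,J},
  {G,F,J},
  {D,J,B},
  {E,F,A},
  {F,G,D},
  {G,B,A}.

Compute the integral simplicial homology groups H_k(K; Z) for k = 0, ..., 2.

H_0 ≅ Z,  H_1 ≅ Z^2,  H_2 ≅ Z.

Order the vertices as A < B < D < E < F < G < J. Listing each simplex with vertices in this order, K has dimension 2 with simplices:

  0-simplices (7): A, B, D, E, F, G, J
  1-simplices (21): AB, AD, AE, AF, AG, AJ, BD, BE, BF, BG, BJ, DE, DF, DG, DJ, EF, EG, EJ, FG, FJ, GJ
  2-simplices (14): ABD, ABG, ADF, AEF, AEJ, AGJ, BDJ, BEF, BEG, BFJ, DEG, DEJ, DFG, FGJ

Hence C_0 ≅ Z^7, C_1 ≅ Z^21, C_2 ≅ Z^14.

Boundary ∂_1: C_1 → C_0 sends each edge [p,q] (with p < q) to q − p. For instance
  ∂AE = E − A.
The 7×21 boundary matrix has rank 6 and Smith normal form diag(1,1,1,1,1,1).

Boundary ∂_2: C_2 → C_1 acts by ∂[p,q,r] = [q,r] − [p,r] + [p,q]. For instance
  ∂ADF = DF − AF + AD,
  ∂FGJ = GJ − FJ + FG.
The 21×14 boundary matrix has rank 13 and Smith normal form diag(1,1,1,1,1,1,1,1,1,1,1,1,1).

From H_k ≅ ker(∂_k) / im(∂_{k+1}) we obtain:

  H_0: rank C_0 − rank ∂_1 = 7 − 6 = 1, and the invariant factors of ∂_1 are all 1, so H_0 = Z.
  H_1: rank ker ∂_1 − rank ∂_2 = (21 − 6) − 13 = 2, and the invariant factors of ∂_2 are all 1, so H_1 = Z^2.
  H_2: rank ker ∂_2 − rank ∂_3 = (14 − 13) − 0 = 1, and there is no ∂_3, so H_2 = Z.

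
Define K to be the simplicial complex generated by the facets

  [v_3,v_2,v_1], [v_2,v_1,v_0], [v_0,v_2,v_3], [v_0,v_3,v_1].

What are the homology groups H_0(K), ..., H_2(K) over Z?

H_0 = Z,  H_1 = 0,  H_2 = Z.

Order the vertices as v_0 < v_1 < v_2 < v_3. Listing each simplex with vertices in this order, K has dimension 2 with simplices:

  0-simplices (4): [v_0], [v_1], [v_2], [v_3]
  1-simplices (6): [v_0,v_1], [v_0,v_2], [v_0,v_3], [v_1,v_2], [v_1,v_3], [v_2,v_3]
  2-simplices (4): [v_0,v_1,v_2], [v_0,v_1,v_3], [v_0,v_2,v_3], [v_1,v_2,v_3]

giving chain groups C_0 ≅ Z^4, C_1 ≅ Z^6, C_2 ≅ Z^4.

The boundary map ∂_1: C_1 → C_0 is given by ∂[p,q] = [q] − [p]. For instance
  ∂[v_1,v_2] = [v_2] − [v_1].
As a 4×6 matrix over Z this has rank 3, with invariant factors (1,1,1).

Boundary ∂_2: C_2 → C_1 maps a triangle to the signed sum of its edges. For instance
  ∂[v_0,v_1,v_3] = [v_1,v_3] − [v_0,v_3] + [v_0,v_1],
  ∂[v_0,v_1,v_2] = [v_1,v_2] − [v_0,v_2] + [v_0,v_1].
As a 6×4 matrix over Z this has rank 3, with invariant factors (1,1,1).

Now H_k = ker ∂_k / im ∂_{k+1}, so:

  H_0: rank C_0 − rank ∂_1 = 4 − 3 = 1, and the invariant factors of ∂_1 are all 1, so H_0 = Z.
  H_1: rank ker ∂_1 − rank ∂_2 = (6 − 3) − 3 = 0, and the invariant factors of ∂_2 are all 1, so H_1 = 0.
  H_2: rank ker ∂_2 − rank ∂_3 = (4 − 3) − 0 = 1, and there is no ∂_3, so H_2 = Z.

(K is a triangulation of the 2-sphere S^2.)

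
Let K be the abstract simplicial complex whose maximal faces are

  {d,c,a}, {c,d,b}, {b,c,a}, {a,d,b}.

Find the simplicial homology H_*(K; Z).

H_0 = Z,  H_1 = 0,  H_2 = Z.

K has 4 vertices, 6 edges, 4 triangles.
rank ∂_0 = 0, rank ∂_1 = 3 ⇒ b_0 = 4 − 0 − 3 = 1; all invariant factors of ∂_1 are 1 so no torsion. So H_0 = Z.
rank ∂_1 = 3, rank ∂_2 = 3 ⇒ b_1 = 6 − 3 − 3 = 0; all invariant factors of ∂_2 are 1 so no torsion. So H_1 = 0.
rank ∂_2 = 3, rank ∂_3 = 0 ⇒ b_2 = 4 − 3 − 0 = 1. So H_2 = Z.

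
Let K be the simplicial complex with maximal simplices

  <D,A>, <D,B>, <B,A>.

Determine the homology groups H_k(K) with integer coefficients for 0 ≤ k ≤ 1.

We work with the vertex ordering A < B < D. The simplices of K, each written with vertices in increasing order, are:

  0-simplices (3): A, B, D
  1-simplices (3): AB, AD, BD

giving chain groups C_0 ≅ Z^3, C_1 ≅ Z^3.

The boundary map ∂_1: C_1 → C_0 sends each edge [p,q] (with p < q) to q − p. For instance
  ∂AD = D − A.
The resulting 3×3 matrix has rank 2, and its Smith normal form has invariant factors (1,1).

Reading off H_k = ker ∂_k / im ∂_{k+1}:

  H_0: rank C_0 − rank ∂_1 = 3 − 2 = 1, and the invariant factors of ∂_1 are all 1, so H_0 = Z.
  H_1: rank ker ∂_1 − rank ∂_2 = (3 − 2) − 0 = 1, and there is no ∂_2, so H_1 = Z.

(K is a triangulation of the circle S^1.)

H_0 ≅ Z,  H_1 ≅ Z.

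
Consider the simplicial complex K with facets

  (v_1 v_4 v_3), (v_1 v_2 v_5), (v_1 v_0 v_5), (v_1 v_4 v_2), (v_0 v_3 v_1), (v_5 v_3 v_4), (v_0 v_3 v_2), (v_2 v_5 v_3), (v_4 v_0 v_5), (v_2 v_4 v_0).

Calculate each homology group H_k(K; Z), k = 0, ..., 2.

H_0 ≅ Z,  H_1 ≅ Z/2,  H_2 = 0.

Order the vertices as v_0 < v_1 < v_2 < v_3 < v_4 < v_5. Listing each simplex with vertices in this order, K has dimension 2 with simplices:

  0-simplices (6): [v_0], [v_1], [v_2], [v_3], [v_4], [v_5]
  1-simplices (15): (15 of them)
  2-simplices (10): [v_0,v_1,v_3], [v_0,v_1,v_5], [v_0,v_2,v_3], [v_0,v_2,v_4], [v_0,v_4,v_5], [v_1,v_2,v_4], [v_1,v_2,v_5], [v_1,v_3,v_4], [v_2,v_3,v_5], [v_3,v_4,v_5]

so the chain groups are C_0 ≅ Z^6, C_1 ≅ Z^15, C_2 ≅ Z^10.

Boundary ∂_1: C_1 → C_0 is given by ∂[p,q] = [q] − [p].
As a 6×15 matrix over Z this has rank 5, with invariant factors (1,1,1,1,1).

The boundary map ∂_2: C_2 → C_1 maps a triangle to the signed sum of its edges. For instance
  ∂[v_0,v_2,v_3] = [v_2,v_3] − [v_0,v_3] + [v_0,v_2],
  ∂[v_0,v_1,v_3] = [v_1,v_3] − [v_0,v_3] + [v_0,v_1].
As a 15×10 matrix over Z this has rank 10, with invariant factors (1,1,1,1,1,1,1,1,1,2).

Computing H_k = (kernel of ∂_k) / (image of ∂_{k+1}):

  H_0: rank C_0 − rank ∂_1 = 6 − 5 = 1, and the invariant factors of ∂_1 are all 1, so H_0 = Z.
  H_1: rank ker ∂_1 − rank ∂_2 = (15 − 5) − 10 = 0, and ∂_2 has invariant factor 2 > 1, so H_1 = Z/2.
  H_2: rank ker ∂_2 − rank ∂_3 = (10 − 10) − 0 = 0, and there is no ∂_3, so H_2 = 0.

(K is a triangulation of the real projective plane RP^2.)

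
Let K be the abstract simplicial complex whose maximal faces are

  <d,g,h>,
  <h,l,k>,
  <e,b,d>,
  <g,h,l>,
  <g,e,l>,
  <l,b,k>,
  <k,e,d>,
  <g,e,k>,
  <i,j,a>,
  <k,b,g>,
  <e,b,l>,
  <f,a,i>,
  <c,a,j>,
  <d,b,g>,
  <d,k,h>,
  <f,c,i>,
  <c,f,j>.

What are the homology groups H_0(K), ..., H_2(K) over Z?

Order the vertices as a < b < c < d < e < f < g < h < i < j < k < l. Listing each simplex with vertices in this order, K has dimension 2 with simplices:

  0-simplices (12): a, b, c, d, e, f, g, h, i, j, k, l
  1-simplices (28): ac, af, ai, aj, bd, be, bg, bk, bl, cf, ci, cj, de, dg, dh, dk, eg, ek, el, fi, fj, gh, gk, gl, hk, hl, ij, kl
  2-simplices (17): acj, afi, aij, bde, bdg, bel, bgk, bkl, cfi, cfj, dek, dgh, dhk, egk, egl, ghl, hkl

so the chain groups are C_0 ≅ Z^12, C_1 ≅ Z^28, C_2 ≅ Z^17.

∂_1: C_1 → C_0 maps an edge to its endpoints' difference, ∂[p,q] = q − p. For instance
  ∂bl = l − b.
The resulting 12×28 matrix has rank 10, and its Smith normal form has invariant factors (1,1,1,1,1,1,1,1,1,1).

The boundary map ∂_2: C_2 → C_1 maps a triangle to the signed sum of its edges. For instance
  ∂hkl = kl − hl + hk,
  ∂cfi = fi − ci + cf.
The resulting 28×17 matrix has rank 17, and its Smith normal form has invariant factors (1,1,1,1,1,1,1,1,1,1,1,1,1,1,1,1,2).

Computing H_k = (kernel of ∂_k) / (image of ∂_{k+1}):

  H_0: rank C_0 − rank ∂_1 = 12 − 10 = 2, and the invariant factors of ∂_1 are all 1, so H_0 = Z^2.
  H_1: rank ker ∂_1 − rank ∂_2 = (28 − 10) − 17 = 1, and ∂_2 has invariant factor 2 > 1, so H_1 = Z ⊕ Z/2Z.
  H_2: rank ker ∂_2 − rank ∂_3 = (17 − 17) − 0 = 0, and there is no ∂_3, so H_2 = 0.

H_0 ≅ Z^2,  H_1 ≅ Z ⊕ Z/2Z,  H_2 = 0.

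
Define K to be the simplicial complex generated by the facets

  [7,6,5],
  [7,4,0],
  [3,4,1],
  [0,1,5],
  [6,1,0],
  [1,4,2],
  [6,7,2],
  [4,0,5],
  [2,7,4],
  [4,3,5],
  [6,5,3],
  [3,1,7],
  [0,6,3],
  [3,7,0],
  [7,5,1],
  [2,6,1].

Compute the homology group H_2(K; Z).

Fix the vertex order 0 < 1 < 2 < 3 < 4 < 5 < 6 < 7 and write every simplex with vertices in increasing order. Then dim K = 2 and the simplices of K are:

  0-simplices (8): [0], [1], [2], [3], [4], [5], [6], [7]
  1-simplices (24): (24 of them)
  2-simplices (16): [0,1,5], [0,1,6], [0,3,6], [0,3,7], [0,4,5], [0,4,7], [1,2,4], [1,2,6], [1,3,4], [1,3,7], [1,5,7], [2,4,7], [2,6,7], [3,4,5], [3,5,6], [5,6,7]

giving chain groups C_0 ≅ Z^8, C_1 ≅ Z^24, C_2 ≅ Z^16.

The boundary map ∂_1: C_1 → C_0 sends each edge [p,q] (with p < q) to q − p.
The 8×24 boundary matrix has rank 7 and Smith normal form diag(1,1,1,1,1,1,1).

Boundary ∂_2: C_2 → C_1 acts by ∂[p,q,r] = [q,r] − [p,r] + [p,q]. For instance
  ∂[3,4,5] = [4,5] − [3,5] + [3,4],
  ∂[3,5,6] = [5,6] − [3,6] + [3,5].
This gives a 24×16 integer matrix of rank 15; reducing to Smith normal form yields diagonal entries (1,1,1,1,1,1,1,1,1,1,1,1,1,1,1).

Now H_k = ker ∂_k / im ∂_{k+1}, so:

  H_2: rank ker ∂_2 − rank ∂_3 = (16 − 15) − 0 = 1, and there is no ∂_3, so H_2 ≅ Z.

H_2 = Z.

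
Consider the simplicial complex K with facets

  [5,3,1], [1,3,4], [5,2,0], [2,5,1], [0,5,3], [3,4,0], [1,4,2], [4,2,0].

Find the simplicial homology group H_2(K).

We work with the vertex ordering 0 < 1 < 2 < 3 < 4 < 5. The simplices of K, each written with vertices in increasing order, are:

  0-simplices (6): [0], [1], [2], [3], [4], [5]
  1-simplices (12): [0,2], [0,3], [0,4], [0,5], [1,2], [1,3], [1,4], [1,5], [2,4], [2,5], [3,4], [3,5]
  2-simplices (8): [0,2,4], [0,2,5], [0,3,4], [0,3,5], [1,2,4], [1,2,5], [1,3,4], [1,3,5]

so the chain groups are C_0 ≅ Z^6, C_1 ≅ Z^12, C_2 ≅ Z^8.

Boundary ∂_1: C_1 → C_0 sends each edge [p,q] (with p < q) to q − p.
As a 6×12 matrix over Z this has rank 5, with invariant factors (1,1,1,1,1).

The boundary map ∂_2: C_2 → C_1 maps a triangle to the signed sum of its edges. For instance
  ∂[1,2,4] = [2,4] − [1,4] + [1,2],
  ∂[1,3,4] = [3,4] − [1,4] + [1,3].
The 12×8 boundary matrix has rank 7 and Smith normal form diag(1,1,1,1,1,1,1).

From H_k ≅ ker(∂_k) / im(∂_{k+1}) we obtain:

  H_2: rank ker ∂_2 − rank ∂_3 = (8 − 7) − 0 = 1, and there is no ∂_3, so H_2 ≅ Z.

H_2 ≅ Z.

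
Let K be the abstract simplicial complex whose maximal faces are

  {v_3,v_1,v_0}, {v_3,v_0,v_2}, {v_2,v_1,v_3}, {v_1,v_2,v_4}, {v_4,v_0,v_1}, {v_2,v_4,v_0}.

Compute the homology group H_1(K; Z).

Take the total order v_0 < v_1 < v_2 < v_3 < v_4 on the vertex set. Then K (dimension 2) consists of the simplices:

  0-simplices (5): [v_0], [v_1], [v_2], [v_3], [v_4]
  1-simplices (9): [v_0,v_1], [v_0,v_2], [v_0,v_3], [v_0,v_4], [v_1,v_2], [v_1,v_3], [v_1,v_4], [v_2,v_3], [v_2,v_4]
  2-simplices (6): [v_0,v_1,v_3], [v_0,v_1,v_4], [v_0,v_2,v_3], [v_0,v_2,v_4], [v_1,v_2,v_3], [v_1,v_2,v_4]

Hence C_0 ≅ Z^5, C_1 ≅ Z^9, C_2 ≅ Z^6.

∂_1: C_1 → C_0 sends each edge [p,q] (with p < q) to q − p. For instance
  ∂[v_0,v_3] = [v_3] − [v_0].
The resulting 5×9 matrix has rank 4, and its Smith normal form has invariant factors (1,1,1,1).

The boundary map ∂_2: C_2 → C_1 maps a triangle to the signed sum of its edges. For instance
  ∂[v_0,v_2,v_3] = [v_2,v_3] − [v_0,v_3] + [v_0,v_2],
  ∂[v_0,v_2,v_4] = [v_2,v_4] − [v_0,v_4] + [v_0,v_2].
As a 9×6 matrix over Z this has rank 5, with invariant factors (1,1,1,1,1).

From H_k ≅ ker(∂_k) / im(∂_{k+1}) we obtain:

  H_1: rank ker ∂_1 − rank ∂_2 = (9 − 4) − 5 = 0, and the invariant factors of ∂_2 are all 1, so H_1 = 0.

H_1 = 0.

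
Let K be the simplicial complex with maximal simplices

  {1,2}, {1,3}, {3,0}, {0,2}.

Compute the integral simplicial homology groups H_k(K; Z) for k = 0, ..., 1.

Order the vertices as 0 < 1 < 2 < 3. Listing each simplex with vertices in this order, K has dimension 1 with simplices:

  0-simplices (4): [0], [1], [2], [3]
  1-simplices (4): [0,2], [0,3], [1,2], [1,3]

giving chain groups C_0 ≅ Z^4, C_1 ≅ Z^4.

Boundary ∂_1: C_1 → C_0 is given by ∂[p,q] = [q] − [p].
The resulting 4×4 matrix has rank 3, and its Smith normal form has invariant factors (1,1,1).

Computing H_k = (kernel of ∂_k) / (image of ∂_{k+1}):

  H_0: rank C_0 − rank ∂_1 = 4 − 3 = 1, and the invariant factors of ∂_1 are all 1, so H_0 = Z.
  H_1: rank ker ∂_1 − rank ∂_2 = (4 − 3) − 0 = 1, and there is no ∂_2, so H_1 = Z.

(K is a triangulation of the circle S^1.)

H_0 ≅ Z,  H_1 ≅ Z.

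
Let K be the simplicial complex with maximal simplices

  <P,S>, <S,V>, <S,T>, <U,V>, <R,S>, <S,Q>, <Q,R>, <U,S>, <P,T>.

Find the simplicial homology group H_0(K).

Take the total order P < Q < R < S < T < U < V on the vertex set. Then K (dimension 1) consists of the simplices:

  0-simplices (7): P, Q, R, S, T, U, V
  1-simplices (9): PS, PT, QR, QS, RS, ST, SU, SV, UV

giving chain groups C_0 ≅ Z^7, C_1 ≅ Z^9.

The boundary map ∂_1: C_1 → C_0 maps an edge to its endpoints' difference, ∂[p,q] = q − p. For instance
  ∂PT = T − P.
The resulting 7×9 matrix has rank 6, and its Smith normal form has invariant factors (1,1,1,1,1,1).

Reading off H_k = ker ∂_k / im ∂_{k+1}:

  H_0: rank C_0 − rank ∂_1 = 7 − 6 = 1, and the invariant factors of ∂_1 are all 1, so H_0 = Z.

H_0 ≅ Z.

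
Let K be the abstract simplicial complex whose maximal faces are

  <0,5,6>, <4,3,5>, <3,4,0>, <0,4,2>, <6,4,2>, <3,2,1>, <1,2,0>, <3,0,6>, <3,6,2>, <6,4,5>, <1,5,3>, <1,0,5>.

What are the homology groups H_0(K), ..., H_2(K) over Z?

H_0 = Z,  H_1 = Z/2,  H_2 = 0.

K has 7 vertices, 18 edges, 12 triangles.
rank ∂_0 = 0, rank ∂_1 = 6 ⇒ b_0 = 7 − 0 − 6 = 1; all invariant factors of ∂_1 are 1 so no torsion. So H_0 ≅ Z.
rank ∂_1 = 6, rank ∂_2 = 12 ⇒ b_1 = 18 − 6 − 12 = 0; ∂_2 has invariant factor(s) [2] giving torsion. So H_1 ≅ Z/2.
rank ∂_2 = 12, rank ∂_3 = 0 ⇒ b_2 = 12 − 12 − 0 = 0. So H_2 ≅ 0.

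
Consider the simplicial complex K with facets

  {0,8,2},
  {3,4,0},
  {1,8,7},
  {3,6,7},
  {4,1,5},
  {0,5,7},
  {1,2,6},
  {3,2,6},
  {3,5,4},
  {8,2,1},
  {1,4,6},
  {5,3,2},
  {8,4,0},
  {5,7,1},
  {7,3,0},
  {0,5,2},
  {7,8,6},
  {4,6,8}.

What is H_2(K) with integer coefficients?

H_2 = 0.

Fix the vertex order 0 < 1 < 2 < 3 < 4 < 5 < 6 < 7 < 8 and write every simplex with vertices in increasing order. Then dim K = 2 and the simplices of K are:

  0-simplices (9): [0], [1], [2], [3], [4], [5], [6], [7], [8]
  1-simplices (27): (27 of them)
  2-simplices (18): [0,2,5], [0,2,8], [0,3,4], [0,3,7], [0,4,8], [0,5,7], [1,2,6], [1,2,8], [1,4,5], [1,4,6], [1,5,7], [1,7,8], [2,3,5], [2,3,6], [3,4,5], [3,6,7], [4,6,8], [6,7,8]

Hence C_0 ≅ Z^9, C_1 ≅ Z^27, C_2 ≅ Z^18.

The boundary map ∂_1: C_1 → C_0 is given by ∂[p,q] = [q] − [p]. For instance
  ∂[0,8] = [8] − [0].
The 9×27 boundary matrix has rank 8 and Smith normal form diag(1,1,1,1,1,1,1,1).

∂_2: C_2 → C_1 sends each 2-simplex [p,q,r] to [q,r] − [p,r] + [p,q]. For instance
  ∂[1,5,7] = [5,7] − [1,7] + [1,5],
  ∂[3,6,7] = [6,7] − [3,7] + [3,6].
The 27×18 boundary matrix has rank 18 and Smith normal form diag(1,1,1,1,1,1,1,1,1,1,1,1,1,1,1,1,1,2).

Reading off H_k = ker ∂_k / im ∂_{k+1}:

  H_2: rank ker ∂_2 − rank ∂_3 = (18 − 18) − 0 = 0, and there is no ∂_3, so H_2 = 0.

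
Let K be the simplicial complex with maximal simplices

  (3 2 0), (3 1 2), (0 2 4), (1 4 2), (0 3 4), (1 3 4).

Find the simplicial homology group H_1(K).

H_1 = 0.

Order the vertices as 0 < 1 < 2 < 3 < 4. Listing each simplex with vertices in this order, K has dimension 2 with simplices:

  0-simplices (5): [0], [1], [2], [3], [4]
  1-simplices (9): [0,2], [0,3], [0,4], [1,2], [1,3], [1,4], [2,3], [2,4], [3,4]
  2-simplices (6): [0,2,3], [0,2,4], [0,3,4], [1,2,3], [1,2,4], [1,3,4]

Hence C_0 ≅ Z^5, C_1 ≅ Z^9, C_2 ≅ Z^6.

The boundary map ∂_1: C_1 → C_0 is given by ∂[p,q] = [q] − [p].
This gives a 5×9 integer matrix of rank 4; reducing to Smith normal form yields diagonal entries (1,1,1,1).

Boundary ∂_2: C_2 → C_1 sends each 2-simplex [p,q,r] to [q,r] − [p,r] + [p,q]. For instance
  ∂[1,2,3] = [2,3] − [1,3] + [1,2],
  ∂[0,2,4] = [2,4] − [0,4] + [0,2].
This gives a 9×6 integer matrix of rank 5; reducing to Smith normal form yields diagonal entries (1,1,1,1,1).

Now H_k = ker ∂_k / im ∂_{k+1}, so:

  H_1: rank ker ∂_1 − rank ∂_2 = (9 − 4) − 5 = 0, and the invariant factors of ∂_2 are all 1, so H_1 ≅ 0.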